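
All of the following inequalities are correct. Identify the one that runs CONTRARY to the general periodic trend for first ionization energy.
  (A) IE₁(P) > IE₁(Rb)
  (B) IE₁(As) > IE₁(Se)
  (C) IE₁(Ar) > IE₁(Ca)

(B)

The general trend: first ionization energy increases across a period and decreases down a group.
(A) P (period 3, group 15) vs Rb (period 5, group 1): the stated order agrees with the simple trend.
(B) As (period 4, group 15) vs Se (period 4, group 16): the stated order contradicts the simple trend.
(C) Ar (period 3, group 18) vs Ca (period 4, group 2): the stated order agrees with the simple trend.
The exception is (B): Se (4p⁴) ionizes more easily than half-filled As (4p³).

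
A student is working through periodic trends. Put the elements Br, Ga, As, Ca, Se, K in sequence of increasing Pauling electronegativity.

K, Ca, Ga, As, Se, Br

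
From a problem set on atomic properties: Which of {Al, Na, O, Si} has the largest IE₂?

Na

Consider each +1 ion: Al⁺ still has 2 valence electrons; Na⁺ is the bare [Ne] core; O⁺ still has 5 valence electrons; Si⁺ still has 3 valence electrons.
Pulling an electron out of a noble-gas core costs far more than removing a remaining valence electron, so Na sits at the high end of IE_2.
Valence configurations: Al⁺ [Ne]3s², O⁺ [He]2s²2p³, Si⁺ [Ne]3s²3p¹.
Si⁺ loses a lone 3p electron whereas Al⁺ must break into a filled 3s² pair, so IE_2(Al) > IE_2(Si) even though Si has the higher nuclear charge.
The numbers (kJ/mol): Al 1817, Na 4562, O 3388, Si 1577.
Putting it together, IE_2: Si < Al < O < Na.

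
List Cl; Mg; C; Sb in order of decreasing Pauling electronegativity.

C is in period 2, group 14; Mg is in period 3, group 2; Cl is in period 3, group 17; Sb is in period 5, group 15.
Atoms toward the upper right of the periodic table pull bonding electrons most strongly.
Here both period and group differ, so the two effects have to be weighed against each other.
Sb > Mg: the two effects oppose for this pair; the across-period effect wins (2.05 vs 1.31).
C > Sb: period and group pull opposite ways; the down-group shift dominates (2.55 vs 2.05).
Cl > C: period and group pull opposite ways; the across-period shift dominates (3.16 vs 2.55).
For reference (Pauling): C 2.55, Mg 1.31, Cl 3.16, Sb 2.05.
So from highest to lowest: Cl > C > Sb > Mg.

Cl > C > Sb > Mg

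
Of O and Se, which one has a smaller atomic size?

Across a period the added protons contract the valence shell; down a group each new principal shell makes the atom larger.
All are in group 16, so atomic radius increases down the group.
So O has the smaller atomic size (O < Se).

O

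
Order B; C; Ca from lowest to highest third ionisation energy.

B < C < Ca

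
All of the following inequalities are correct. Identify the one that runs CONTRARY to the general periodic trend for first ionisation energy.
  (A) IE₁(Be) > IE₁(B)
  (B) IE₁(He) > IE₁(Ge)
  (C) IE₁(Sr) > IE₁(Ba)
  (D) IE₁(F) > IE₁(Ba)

The general trend: first ionisation energy increases across a period and decreases down a group.
(A) Be (period 2, group 2) vs B (period 2, group 13): the stated order contradicts the simple trend.
(B) He (period 1, group 18) vs Ge (period 4, group 14): the stated order agrees with the simple trend.
(C) Sr (period 5, group 2) vs Ba (period 6, group 2): the stated order agrees with the simple trend.
(D) F (period 2, group 17) vs Ba (period 6, group 2): the stated order agrees with the simple trend.
The exception is (A): removing B's lone 2p electron is easier than breaking Be's filled 2s².

(A)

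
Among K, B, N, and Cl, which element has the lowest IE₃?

B

Consider each +2 ion: K²⁺ is already 1 electron into the core; B²⁺ still has 1 valence electron; N²⁺ still has 3 valence electrons; Cl²⁺ still has 5 valence electrons.
Usually core removal costs more than valence removal, but here the competition is close: a tightly held n=2 valence electron can cost more to remove than an n=3 core electron, so the actual values have to decide it.
Valence configurations: B²⁺ [He]2s¹, N²⁺ [He]2s²2p¹, Cl²⁺ [Ne]3s²3p³.
The numbers (kJ/mol): K 4420, B 3660, N 4578, Cl 3822.
Hence IE_3: B < Cl < K < N.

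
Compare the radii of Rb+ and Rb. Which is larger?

Forming Rb+ removes 1 electron from Rb. Fewer electrons for the same nuclear charge means less shielding and a higher Z_eff on the remaining electrons, and for main-group metals the entire outer shell is lost.
A cation is smaller than its parent atom: Rb+ < Rb.

Rb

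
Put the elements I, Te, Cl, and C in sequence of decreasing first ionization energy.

C is in period 2, group 14; Cl is in period 3, group 17; Te is in period 5, group 16; I is in period 5, group 17.
First ionization energy rises across a period (greater Z_eff holds electrons more tightly) and falls down a group (valence electrons are farther from the nucleus).
Here both period and group differ, so the two effects have to be weighed against each other.
I > Te: both are in period 5; the period trend gives I the larger value.
C > I: the two effects oppose for this pair; the down-group effect wins (1086 vs 1008 kJ/mol).
Cl > C: the two effects oppose for this pair; the across-period effect wins (1251 vs 1086 kJ/mol).
For reference (kJ/mol): C 1086, Cl 1251, Te 869, I 1008.
So from highest to lowest: Cl > C > I > Te.

Cl > C > I > Te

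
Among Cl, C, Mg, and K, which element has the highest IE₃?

After 2 electrons have been removed, what remains? Cl²⁺ still has 5 valence electrons; C²⁺ still has 2 valence electrons; Mg²⁺ is the bare [Ne] core; K²⁺ is already 1 electron into the core.
Usually core removal costs more than valence removal, but here the competition is close: a tightly held n=2 valence electron can cost more to remove than an n=3 core electron, so the actual values have to decide it.
Valence configurations: Cl²⁺ [Ne]3s²3p³, C²⁺ [He]2s².
Approximate IE_3 values (kJ/mol): Cl 3822, C 4620, Mg 7733, K 4420.
Hence IE_3: Cl < K < C < Mg.

Mg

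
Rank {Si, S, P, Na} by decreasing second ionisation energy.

Consider each +1 ion: Si⁺ still has 3 valence electrons; S⁺ still has 5 valence electrons; P⁺ still has 4 valence electrons; Na⁺ is the bare [Ne] core.
Core electrons are held far more tightly than valence electrons, so Na tops the IE_2 order.
Valence configurations: Si⁺ [Ne]3s²3p¹, S⁺ [Ne]3s²3p³, P⁺ [Ne]3s²3p².
The numbers (kJ/mol): Si 1577, S 2252, P 1907, Na 4562.
Putting it together, IE_2: Si < P < S < Na.

Na > S > P > Si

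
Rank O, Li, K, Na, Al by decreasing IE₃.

Li, Na, O, K, Al

IE_3 is the cost of taking one more electron from the +2 cation: O²⁺ still has 4 valence electrons; Li²⁺ is already 1 electron into the core; K²⁺ is already 1 electron into the core; Na²⁺ is already 1 electron into the core; Al²⁺ still has 1 valence electron.
Usually core removal costs more than valence removal, but here the competition is close: a tightly held n=2 valence electron can cost more to remove than an n=3 core electron, so the actual values have to decide it.
Valence configurations: O²⁺ [He]2s²2p², Al²⁺ [Ne]3s¹.
Tabulated IE_3 (kJ/mol): O 5300, Li 11815, K 4420, Na 6910, Al 2745.
Hence IE_3: Al < K < O < Na < Li.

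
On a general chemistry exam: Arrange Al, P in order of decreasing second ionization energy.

After 1 electron has been removed, what remains? Al⁺ still has 2 valence electrons; P⁺ still has 4 valence electrons.
All are still removing valence electrons, so compare the +1 ions as you would atoms: IE_2 generally rises across a period (higher Z_eff) and falls down a group (larger shell), subject to the usual subshell exceptions.
Valence configurations: Al⁺ [Ne]3s², P⁺ [Ne]3s²3p².
Approximate IE_2 values (kJ/mol): Al 1817, P 1907.
Hence IE_2: Al < P.

P > Al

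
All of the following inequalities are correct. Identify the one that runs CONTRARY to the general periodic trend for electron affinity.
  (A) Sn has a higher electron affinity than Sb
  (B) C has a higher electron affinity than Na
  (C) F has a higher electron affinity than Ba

(A)

The general trend: electron affinity increases across a period and decreases down a group.
(A) Sn (period 5, group 14) vs Sb (period 5, group 15): the stated order contradicts the simple trend.
(B) C (period 2, group 14) vs Na (period 3, group 1): the stated order agrees with the simple trend.
(C) F (period 2, group 17) vs Ba (period 6, group 2): the stated order agrees with the simple trend.
The exception is (A): adding an electron to Sb's half-filled 5p³ is unfavourable, so Sn has the more exothermic EA.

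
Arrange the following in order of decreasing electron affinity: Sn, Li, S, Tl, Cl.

Cl > S > Sn > Li > Tl

Atoms with high Z_eff and room in the valence shell (especially the halogens) have the most exothermic electron affinities.
Here both period and group differ, so the two effects have to be weighed against each other.
Li > Tl: period and group pull opposite ways; the down-group shift dominates (60 vs 19 kJ/mol).
Sn > Li: period and group pull opposite ways; the across-period shift dominates (107 vs 60 kJ/mol).
S > Sn: relative to Sn, both the across-period and down-group shifts push S's electron affinity up.
Cl > S: both are in period 3; the period trend gives Cl the larger value.
Approximate values (kJ/mol): Li 60, S 200, Cl 349, Sn 107, Tl 19.
So from highest to lowest: Cl > S > Sn > Li > Tl.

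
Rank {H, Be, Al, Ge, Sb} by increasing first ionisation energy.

H is in period 1, group 1; Be is in period 2, group 2; Al is in period 3, group 13; Ge is in period 4, group 14; Sb is in period 5, group 15.
IE₁ increases left→right with effective nuclear charge and decreases top→bottom as the valence shell moves farther out.
These sit on a diagonal, where the across-period and down-group effects partly cancel.
Ge > Al: the two effects oppose for this pair; the across-period effect wins (762 vs 578 kJ/mol).
Sb > Ge: period and group pull opposite ways; the across-period shift dominates (831 vs 762 kJ/mol).
Be > Sb: period and group pull opposite ways; the down-group shift dominates (900 vs 831 kJ/mol).
H > Be: period and group pull opposite ways; the down-group shift dominates (1312 vs 900 kJ/mol).
Approximate values (kJ/mol): H 1312, Be 900, Al 578, Ge 762, Sb 831.
So from lowest to highest: Al < Ge < Sb < Be < H.

Al < Ge < Sb < Be < H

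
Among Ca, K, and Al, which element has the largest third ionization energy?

Ca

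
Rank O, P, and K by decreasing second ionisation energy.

O, K, P

IE_2 is the cost of taking one more electron from the +1 cation: O⁺ still has 5 valence electrons; P⁺ still has 4 valence electrons; K⁺ is the bare [Ar] core.
Usually core removal costs more than valence removal, but here the competition is close: a tightly held n=2 valence electron can cost more to remove than an n=3 core electron, so the actual values have to decide it.
Valence configurations: O⁺ [He]2s²2p³, P⁺ [Ne]3s²3p².
The numbers (kJ/mol): O 3388, P 1907, K 3052.
Hence IE_2: P < K < O.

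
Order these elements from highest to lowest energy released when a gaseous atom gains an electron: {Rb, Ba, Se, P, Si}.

Si is in period 3, group 14; P is in period 3, group 15; Se is in period 4, group 16; Rb is in period 5, group 1; Ba is in period 6, group 2.
Atoms with high Z_eff and room in the valence shell (especially the halogens) have the most exothermic electron affinities.
These span different periods and groups, so the two trends combine.
Rb > Ba: the two effects oppose for this pair; the down-group effect wins (47 vs 14 kJ/mol).
P > Rb: relative to Rb, both the across-period and down-group shifts push P's electron affinity up.
Si > P: this pair runs against the simple trend — see the exception note.
Se > Si: the two effects oppose for this pair; the across-period effect wins (195 vs 134 kJ/mol).
Note the exception: Si has a higher electron affinity than P, contrary to the simple trend — adding an electron to P's half-filled 3p³ is unfavourable, so Si (3p²) has the more exothermic EA.
For reference (kJ/mol): Si 134, P 72, Se 195, Rb 47, Ba 14.
So from highest to lowest: Se > Si > P > Rb > Ba.

Se > Si > P > Rb > Ba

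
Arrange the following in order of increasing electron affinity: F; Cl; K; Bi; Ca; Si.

Ca, K, Bi, Si, F, Cl

Electron affinity generally becomes more exothermic across a period toward the halogens and less exothermic down a group.
Neither a single period nor a single group — weigh both effects.
K > Ca: this pair runs against the simple trend — see the exception note.
Bi > K: the two effects oppose for this pair; the across-period effect wins (91 vs 48 kJ/mol).
Si > Bi: the two effects oppose for this pair; the down-group effect wins (134 vs 91 kJ/mol).
F > Si: relative to Si, both the across-period and down-group shifts push F's electron affinity up.
Cl > F: this pair runs against the simple trend — see the exception note.
Note the exception: K has a higher electron affinity than Ca, contrary to the simple trend — adding an electron to Ca (ns²) has to open a new, higher-energy np subshell, which is unfavourable.
Note the exception: Cl has a higher electron affinity than F, contrary to the simple trend — F's small 2p subshell makes the incoming electron feel strong e⁻–e⁻ repulsion, so Cl actually releases more energy on gaining an electron.
Approximate values (kJ/mol): F 328, Si 134, Cl 349, K 48, Ca 2, Bi 91.
So from lowest to highest: Ca < K < Bi < Si < F < Cl.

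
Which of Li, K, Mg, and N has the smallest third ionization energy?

K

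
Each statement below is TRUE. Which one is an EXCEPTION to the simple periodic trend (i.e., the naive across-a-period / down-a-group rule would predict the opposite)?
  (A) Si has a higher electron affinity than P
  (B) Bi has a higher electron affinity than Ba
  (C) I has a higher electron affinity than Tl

(A)

The general trend: electron affinity increases across a period and decreases down a group.
(A) Si (period 3, group 14) vs P (period 3, group 15): the stated order contradicts the simple trend.
(B) Bi (period 6, group 15) vs Ba (period 6, group 2): the stated order agrees with the simple trend.
(C) I (period 5, group 17) vs Tl (period 6, group 13): the stated order agrees with the simple trend.
The exception is (A): adding an electron to P's half-filled 3p³ is unfavourable, so Si (3p²) has the more exothermic EA.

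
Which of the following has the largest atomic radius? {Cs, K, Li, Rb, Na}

Cs

Moving right in a period, electrons are added to the same shell under a stronger nuclear pull, so atoms get smaller; moving down, a new shell is opened and atoms get larger.
All are in group 1, so atomic radius increases down the group.
The largest atomic radius among these belongs to Cs.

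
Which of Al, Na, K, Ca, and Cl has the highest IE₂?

Consider each +1 ion: Al⁺ still has 2 valence electrons; Na⁺ is the bare [Ne] core; K⁺ is the bare [Ar] core; Ca⁺ still has 1 valence electron; Cl⁺ still has 6 valence electrons.
Pulling an electron out of a noble-gas core costs far more than removing a remaining valence electron, so K and Na sit at the high end of IE_2.
Valence configurations: Al⁺ [Ne]3s², Ca⁺ [Ar]4s¹, Cl⁺ [Ne]3s²3p⁴.
Tabulated IE_2 (kJ/mol): Al 1817, Na 4562, K 3052, Ca 1145, Cl 2298.
Overall IE_2 order: Ca < Al < Cl < K < Na.

Na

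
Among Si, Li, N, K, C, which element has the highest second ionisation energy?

Li

After 1 electron has been removed, what remains? Si⁺ still has 3 valence electrons; Li⁺ is the bare [He] core; N⁺ still has 4 valence electrons; K⁺ is the bare [Ar] core; C⁺ still has 3 valence electrons.
Core electrons are held far more tightly than valence electrons, so K and Li top the IE_2 order.
Valence configurations: Si⁺ [Ne]3s²3p¹, N⁺ [He]2s²2p², C⁺ [He]2s²2p¹.
Approximate IE_2 values (kJ/mol): Si 1577, Li 7298, N 2856, K 3052, C 2353.
Hence IE_2: Si < C < N < K < Li.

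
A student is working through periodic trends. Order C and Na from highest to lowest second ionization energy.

Na, C

The second ionization energy removes an electron from the +1 ion. For each element: C⁺ still has 3 valence electrons; Na⁺ is the bare [Ne] core.
Breaking into a closed-shell core is much more expensive than removing a leftover valence electron — Na has the largest IE_2 here.
The numbers (kJ/mol): C 2353, Na 4562.
Overall IE_2 order: C < Na.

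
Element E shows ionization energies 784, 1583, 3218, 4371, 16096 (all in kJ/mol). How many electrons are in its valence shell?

4

Look for the largest jump between consecutive ionization energies: IE5/IE4 ≈ 3.7, far larger than any earlier ratio.
That jump marks the point where a core electron is being removed. So the atom has 4 valence electrons.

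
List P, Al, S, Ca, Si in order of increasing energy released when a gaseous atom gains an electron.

Ca < Al < P < Si < S

Electron affinity generally becomes more exothermic across a period toward the halogens and less exothermic down a group.
Neither a single period nor a single group — weigh both effects.
Al > Ca: both effects reinforce here, so Al is clearly the higher of the two.
P > Al: both are in period 3; the period trend gives P the larger value.
Si > P: this pair runs against the simple trend — see the exception note.
S > Si: S lies to the right of Si in period 3, so the across-period effect alone puts S higher.
Note the exception: Si has a higher electron affinity than P, contrary to the simple trend — adding an electron to P's half-filled 3p³ is unfavourable, so Si (3p²) has the more exothermic EA.
Tabulated electron affinity (kJ/mol): Al 42, Si 134, P 72, S 200, Ca 2.
So from lowest to highest: Ca < Al < P < Si < S.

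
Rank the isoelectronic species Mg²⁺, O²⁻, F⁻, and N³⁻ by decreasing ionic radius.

All of these have 10 electrons, so size is governed by nuclear charge alone: the more protons, the stronger the pull on the same electron cloud, and the smaller the ion.
Nuclear charges: Mg²⁺ (Z=12), F⁻ (Z=9), O²⁻ (Z=8), N³⁻ (Z=7).
Largest to smallest: N³⁻ > O²⁻ > F⁻ > Mg²⁺.

N³⁻ > O²⁻ > F⁻ > Mg²⁺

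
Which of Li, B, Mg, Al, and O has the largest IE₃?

Li

Consider each +2 ion: Li²⁺ is already 1 electron into the core; B²⁺ still has 1 valence electron; Mg²⁺ is the bare [Ne] core; Al²⁺ still has 1 valence electron; O²⁺ still has 4 valence electrons.
Pulling an electron out of a noble-gas core costs far more than removing a remaining valence electron, so Mg and Li sit at the high end of IE_3.
Valence configurations: B²⁺ [He]2s¹, Al²⁺ [Ne]3s¹, O²⁺ [He]2s²2p².
Tabulated IE_3 (kJ/mol): Li 11815, B 3660, Mg 7733, Al 2745, O 5300.
Hence IE_3: Al < B < O < Mg < Li.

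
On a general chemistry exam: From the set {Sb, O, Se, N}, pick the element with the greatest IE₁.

First ionization energy rises across a period (greater Z_eff holds electrons more tightly) and falls down a group (valence electrons are farther from the nucleus).
Here both period and group differ, so the two effects have to be weighed against each other.
Se > Sb: both effects reinforce here, so Se is clearly the higher of the two.
O > Se: O sits above Se in group 16, so the down-group effect alone puts O higher.
N > O: this pair runs against the simple trend — see the exception note.
Note the exception: N has a higher first ionization energy than O, contrary to the simple trend — pairing an electron in O's 2p⁴ costs repulsion energy, so O ionizes more easily than half-filled N (2p³).
Approximate values (kJ/mol): N 1402, O 1314, Se 941, Sb 831.
The greatest IE₁ among these belongs to N.

N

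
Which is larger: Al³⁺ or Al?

Al

Forming Al³⁺ removes 3 electrons from Al. Fewer electrons for the same nuclear charge means less shielding and a higher Z_eff on the remaining electrons, and for main-group metals the entire outer shell is lost.
A cation is smaller than its parent atom: Al³⁺ < Al.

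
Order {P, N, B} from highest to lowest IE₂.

Consider each +1 ion: P⁺ still has 4 valence electrons; N⁺ still has 4 valence electrons; B⁺ still has 2 valence electrons.
All are still removing valence electrons, so compare the +1 ions as you would atoms: IE_2 generally rises across a period (higher Z_eff) and falls down a group (larger shell), subject to the usual subshell exceptions.
Valence configurations: P⁺ [Ne]3s²3p², N⁺ [He]2s²2p², B⁺ [He]2s².
Tabulated IE_2 (kJ/mol): P 1907, N 2856, B 2427.
Putting it together, IE_2: P < B < N.

N, B, P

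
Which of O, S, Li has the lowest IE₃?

S

The third ionization energy removes an electron from the +2 ion. For each element: O²⁺ still has 4 valence electrons; S²⁺ still has 4 valence electrons; Li²⁺ is already 1 electron into the core.
Core electrons are held far more tightly than valence electrons, so Li tops the IE_3 order.
Valence configurations: O²⁺ [He]2s²2p², S²⁺ [Ne]3s²3p².
The numbers (kJ/mol): O 5300, S 3357, Li 11815.
Overall IE_3 order: S < O < Li.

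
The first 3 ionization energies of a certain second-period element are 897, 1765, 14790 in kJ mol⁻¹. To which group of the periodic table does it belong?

Look for the largest jump between consecutive ionization energies: IE3/IE2 ≈ 8.4, far larger than any earlier ratio.
That jump marks the point where a core electron is being removed. So the atom has 2 valence electrons.
A main-group element with 2 valence electrons is in group 2.

Group 2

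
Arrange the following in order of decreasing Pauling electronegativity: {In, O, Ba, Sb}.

O > Sb > In > Ba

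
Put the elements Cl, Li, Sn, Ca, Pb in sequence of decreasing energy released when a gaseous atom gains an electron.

Cl, Sn, Li, Pb, Ca

Li is in period 2, group 1; Cl is in period 3, group 17; Ca is in period 4, group 2; Sn is in period 5, group 14; Pb is in period 6, group 14.
EA tends to increase across a period and decrease down a group, though the pattern is less regular than for IE or radius.
Neither a single period nor a single group — weigh both effects.
Pb > Ca: period and group pull opposite ways; the across-period shift dominates (35 vs 2 kJ/mol).
Li > Pb: period and group pull opposite ways; the down-group shift dominates (60 vs 35 kJ/mol).
Sn > Li: the two effects oppose for this pair; the across-period effect wins (107 vs 60 kJ/mol).
Cl > Sn: both effects reinforce here, so Cl is clearly the higher of the two.
Approximate values (kJ/mol): Li 60, Cl 349, Ca 2, Sn 107, Pb 35.
So from highest to lowest: Cl > Sn > Li > Pb > Ca.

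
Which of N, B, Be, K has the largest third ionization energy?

After 2 electrons have been removed, what remains? N²⁺ still has 3 valence electrons; B²⁺ still has 1 valence electron; Be²⁺ is the bare [He] core; K²⁺ is already 1 electron into the core.
Usually core removal costs more than valence removal, but here the competition is close: a tightly held n=2 valence electron can cost more to remove than an n=3 core electron, so the actual values have to decide it.
Valence configurations: N²⁺ [He]2s²2p¹, B²⁺ [He]2s¹.
Approximate IE_3 values (kJ/mol): N 4578, B 3660, Be 14849, K 4420.
So the third ionization energies run B < K < N < Be.

Be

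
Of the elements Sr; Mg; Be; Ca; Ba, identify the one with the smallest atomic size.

Be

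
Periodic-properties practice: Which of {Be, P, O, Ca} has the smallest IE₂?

After 1 electron has been removed, what remains? Be⁺ still has 1 valence electron; P⁺ still has 4 valence electrons; O⁺ still has 5 valence electrons; Ca⁺ still has 1 valence electron.
All are still removing valence electrons, so compare the +1 ions as you would atoms: IE_2 generally rises across a period (higher Z_eff) and falls down a group (larger shell), subject to the usual subshell exceptions.
Valence configurations: Be⁺ [He]2s¹, P⁺ [Ne]3s²3p², O⁺ [He]2s²2p³, Ca⁺ [Ar]4s¹.
Approximate IE_2 values (kJ/mol): Be 1757, P 1907, O 3388, Ca 1145.
Overall IE_2 order: Ca < Be < P < O.

Ca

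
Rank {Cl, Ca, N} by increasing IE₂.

Ca, Cl, N

After 1 electron has been removed, what remains? Cl⁺ still has 6 valence electrons; Ca⁺ still has 1 valence electron; N⁺ still has 4 valence electrons.
All are still removing valence electrons, so compare the +1 ions as you would atoms: IE_2 generally rises across a period (higher Z_eff) and falls down a group (larger shell), subject to the usual subshell exceptions.
Valence configurations: Cl⁺ [Ne]3s²3p⁴, Ca⁺ [Ar]4s¹, N⁺ [He]2s²2p².
The numbers (kJ/mol): Cl 2298, Ca 1145, N 2856.
Putting it together, IE_2: Ca < Cl < N.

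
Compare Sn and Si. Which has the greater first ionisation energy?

Across a period the outer electron is held more tightly (higher IE₁); down a group it sits in a higher shell, more shielded, and comes off more easily.
All are in group 14, so first ionization energy increases up the group.
So Si has the greater first ionisation energy (Si > Sn).

Si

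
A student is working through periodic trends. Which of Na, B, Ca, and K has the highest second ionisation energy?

Na

IE_2 is the cost of taking one more electron from the +1 cation: Na⁺ is the bare [Ne] core; B⁺ still has 2 valence electrons; Ca⁺ still has 1 valence electron; K⁺ is the bare [Ar] core.
Breaking into a closed-shell core is much more expensive than removing a leftover valence electron — K and Na have the largest IE_2 here.
Valence configurations: B⁺ [He]2s², Ca⁺ [Ar]4s¹.
Approximate IE_2 values (kJ/mol): Na 4562, B 2427, Ca 1145, K 3052.
Overall IE_2 order: Ca < B < K < Na.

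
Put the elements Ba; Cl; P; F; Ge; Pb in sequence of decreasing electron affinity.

F is in period 2, group 17; P is in period 3, group 15; Cl is in period 3, group 17; Ge is in period 4, group 14; Ba is in period 6, group 2; Pb is in period 6, group 14.
Electron affinity generally becomes more exothermic across a period toward the halogens and less exothermic down a group.
These span different periods and groups, so the two trends combine.
Pb > Ba: both are in period 6; the period trend gives Pb the larger value.
P > Pb: both effects reinforce here, so P is clearly the higher of the two.
Ge > P: this pair runs against the simple trend — see the exception note.
F > Ge: both effects reinforce here, so F is clearly the higher of the two.
Cl > F: this pair runs against the simple trend — see the exception note.
Note the exception: Ge has a higher electron affinity than P, contrary to the simple trend — adding an electron to P's half-filled np³ subshell costs electron-pairing energy.
Note the exception: Cl has a higher electron affinity than F, contrary to the simple trend — F's small 2p subshell makes the incoming electron feel strong e⁻–e⁻ repulsion, so Cl actually releases more energy on gaining an electron.
For reference (kJ/mol): F 328, P 72, Cl 349, Ge 119, Ba 14, Pb 35.
So from highest to lowest: Cl > F > Ge > P > Pb > Ba.

Cl > F > Ge > P > Pb > Ba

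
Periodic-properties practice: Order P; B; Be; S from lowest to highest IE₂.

Be, P, S, B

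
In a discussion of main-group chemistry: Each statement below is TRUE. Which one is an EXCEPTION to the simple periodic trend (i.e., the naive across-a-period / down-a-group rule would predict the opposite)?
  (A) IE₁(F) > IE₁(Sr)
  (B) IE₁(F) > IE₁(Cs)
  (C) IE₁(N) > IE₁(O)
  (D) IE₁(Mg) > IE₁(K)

The general trend: first ionisation energy increases across a period and decreases down a group.
(A) F (period 2, group 17) vs Sr (period 5, group 2): the stated order agrees with the simple trend.
(B) F (period 2, group 17) vs Cs (period 6, group 1): the stated order agrees with the simple trend.
(C) N (period 2, group 15) vs O (period 2, group 16): the stated order contradicts the simple trend.
(D) Mg (period 3, group 2) vs K (period 4, group 1): the stated order agrees with the simple trend.
The exception is (C): pairing an electron in O's 2p⁴ costs repulsion energy, so O ionizes more easily than half-filled N (2p³).

(C)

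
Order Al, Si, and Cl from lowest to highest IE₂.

After 1 electron has been removed, what remains? Al⁺ still has 2 valence electrons; Si⁺ still has 3 valence electrons; Cl⁺ still has 6 valence electrons.
All are still removing valence electrons, so compare the +1 ions as you would atoms: IE_2 generally rises across a period (higher Z_eff) and falls down a group (larger shell), subject to the usual subshell exceptions.
Valence configurations: Al⁺ [Ne]3s², Si⁺ [Ne]3s²3p¹, Cl⁺ [Ne]3s²3p⁴.
Si⁺ loses a lone 3p electron whereas Al⁺ must break into a filled 3s² pair, so IE_2(Al) > IE_2(Si) even though Si has the higher nuclear charge.
Tabulated IE_2 (kJ/mol): Al 1817, Si 1577, Cl 2298.
Hence IE_2: Si < Al < Cl.

Si, Al, Cl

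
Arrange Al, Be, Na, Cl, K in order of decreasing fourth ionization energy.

Be, Al, Na, K, Cl

Consider each +3 ion: Al³⁺ is the bare [Ne] core; Be³⁺ is already 1 electron into the core; Na³⁺ is already 2 electrons into the core; Cl³⁺ still has 4 valence electrons; K³⁺ is already 2 electrons into the core.
Core electrons are held far more tightly than valence electrons, so K, Na, Al and Be top the IE_4 order.
The numbers (kJ/mol): Al 11577, Be 21007, Na 9543, Cl 5159, K 5877.
Putting it together, IE_4: Cl < K < Na < Al < Be.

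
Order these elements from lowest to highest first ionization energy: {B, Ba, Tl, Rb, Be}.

Rb < Ba < Tl < B < Be

Be is in period 2, group 2; B is in period 2, group 13; Rb is in period 5, group 1; Ba is in period 6, group 2; Tl is in period 6, group 13.
IE₁ increases left→right with effective nuclear charge and decreases top→bottom as the valence shell moves farther out.
These span different periods and groups, so the two trends combine.
Ba > Rb: the two effects oppose for this pair; the across-period effect wins (503 vs 403 kJ/mol).
Tl > Ba: both are in period 6; the period trend gives Tl the larger value.
B > Tl: B sits above Tl in group 13, so the down-group effect alone puts B higher.
Be > B: this pair runs against the simple trend — see the exception note.
Note the exception: Be has a higher first ionization energy than B, contrary to the simple trend — removing B's lone 2p electron is easier than breaking Be's filled 2s².
Approximate values (kJ/mol): Be 900, B 801, Rb 403, Ba 503, Tl 589.
So from lowest to highest: Rb < Ba < Tl < B < Be.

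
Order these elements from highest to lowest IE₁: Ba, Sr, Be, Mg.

Be, Mg, Sr, Ba

Be is in period 2, group 2; Mg is in period 3, group 2; Sr is in period 5, group 2; Ba is in period 6, group 2.
IE₁ increases left→right with effective nuclear charge and decreases top→bottom as the valence shell moves farther out.
All are in group 2, so first ionization energy increases up the group.
So from highest to lowest: Be > Mg > Sr > Ba.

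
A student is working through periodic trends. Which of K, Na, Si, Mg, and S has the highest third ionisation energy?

Mg

The third ionization energy removes an electron from the +2 ion. For each element: K²⁺ is already 1 electron into the core; Na²⁺ is already 1 electron into the core; Si²⁺ still has 2 valence electrons; Mg²⁺ is the bare [Ne] core; S²⁺ still has 4 valence electrons.
Breaking into a closed-shell core is much more expensive than removing a leftover valence electron — K, Na and Mg have the largest IE_3 here.
Valence configurations: Si²⁺ [Ne]3s², S²⁺ [Ne]3s²3p².
Tabulated IE_3 (kJ/mol): K 4420, Na 6910, Si 3232, Mg 7733, S 3357.
Overall IE_3 order: Si < S < K < Na < Mg.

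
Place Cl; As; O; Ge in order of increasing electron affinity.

Electron affinity generally becomes more exothermic across a period toward the halogens and less exothermic down a group.
Neither a single period nor a single group — weigh both effects.
Ge > As: this pair runs against the simple trend — see the exception note.
O > Ge: relative to Ge, both the across-period and down-group shifts push O's electron affinity up.
Cl > O: period and group pull opposite ways; the across-period shift dominates (349 vs 141 kJ/mol).
Note the exception: Ge has a higher electron affinity than As, contrary to the simple trend — adding an electron to As's half-filled 4p³ is unfavourable, so Ge (4p²) has the more exothermic EA.
Tabulated electron affinity (kJ/mol): O 141, Cl 349, Ge 119, As 78.
So from lowest to highest: As < Ge < O < Cl.

As < Ge < O < Cl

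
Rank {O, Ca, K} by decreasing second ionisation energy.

O, K, Ca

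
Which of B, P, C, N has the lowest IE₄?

P

The fourth ionization energy removes an electron from the +3 ion. For each element: B³⁺ is the bare [He] core; P³⁺ still has 2 valence electrons; C³⁺ still has 1 valence electron; N³⁺ still has 2 valence electrons.
Breaking into a closed-shell core is much more expensive than removing a leftover valence electron — B has the largest IE_4 here.
Valence configurations: P³⁺ [Ne]3s², C³⁺ [He]2s¹, N³⁺ [He]2s².
Tabulated IE_4 (kJ/mol): B 25026, P 4964, C 6223, N 7475.
Overall IE_4 order: P < C < N < B.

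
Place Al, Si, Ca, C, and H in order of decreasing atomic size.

Ca > Al > Si > C > H

H is in period 1, group 1; C is in period 2, group 14; Al is in period 3, group 13; Si is in period 3, group 14; Ca is in period 4, group 2.
Across a period the added protons contract the valence shell; down a group each new principal shell makes the atom larger.
Neither a single period nor a single group — weigh both effects.
C > H: the two effects oppose for this pair; the down-group effect wins (75 vs 32 pm).
Si > C: they share group 14; the group trend gives Si the larger value.
Al > Si: both are in period 3; the period trend gives Al the larger value.
Ca > Al: both effects reinforce here, so Ca is clearly the larger of the two.
Approximate values (pm): H 32, C 75, Al 126, Si 116, Ca 171.
So from largest to smallest: Ca > Al > Si > C > H.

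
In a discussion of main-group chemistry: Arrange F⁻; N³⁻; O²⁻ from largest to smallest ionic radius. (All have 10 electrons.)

All of these have 10 electrons, so size is governed by nuclear charge alone: the more protons, the stronger the pull on the same electron cloud, and the smaller the ion.
Nuclear charges: F⁻ (Z=9), O²⁻ (Z=8), N³⁻ (Z=7).
Largest to smallest: N³⁻ > O²⁻ > F⁻.

N³⁻ > O²⁻ > F⁻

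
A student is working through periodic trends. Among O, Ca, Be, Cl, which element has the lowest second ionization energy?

Ca

IE_2 is the cost of taking one more electron from the +1 cation: O⁺ still has 5 valence electrons; Ca⁺ still has 1 valence electron; Be⁺ still has 1 valence electron; Cl⁺ still has 6 valence electrons.
All are still removing valence electrons, so compare the +1 ions as you would atoms: IE_2 generally rises across a period (higher Z_eff) and falls down a group (larger shell), subject to the usual subshell exceptions.
Valence configurations: O⁺ [He]2s²2p³, Ca⁺ [Ar]4s¹, Be⁺ [He]2s¹, Cl⁺ [Ne]3s²3p⁴.
Tabulated IE_2 (kJ/mol): O 3388, Ca 1145, Be 1757, Cl 2298.
So the second ionization energies run Ca < Be < Cl < O.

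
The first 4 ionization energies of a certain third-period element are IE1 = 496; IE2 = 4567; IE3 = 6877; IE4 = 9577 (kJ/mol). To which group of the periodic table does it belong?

Look for the largest jump between consecutive ionization energies: IE2/IE1 ≈ 9.2, far larger than any earlier ratio.
That jump marks the point where a core electron is being removed. So the atom has 1 valence electron.
A main-group element with 1 valence electron is in group 1.

Group 1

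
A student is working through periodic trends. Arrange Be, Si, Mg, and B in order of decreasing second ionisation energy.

B, Be, Si, Mg

IE_2 is the cost of taking one more electron from the +1 cation: Be⁺ still has 1 valence electron; Si⁺ still has 3 valence electrons; Mg⁺ still has 1 valence electron; B⁺ still has 2 valence electrons.
All are still removing valence electrons, so compare the +1 ions as you would atoms: IE_2 generally rises across a period (higher Z_eff) and falls down a group (larger shell), subject to the usual subshell exceptions.
Valence configurations: Be⁺ [He]2s¹, Si⁺ [Ne]3s²3p¹, Mg⁺ [Ne]3s¹, B⁺ [He]2s².
Tabulated IE_2 (kJ/mol): Be 1757, Si 1577, Mg 1451, B 2427.
Overall IE_2 order: Mg < Si < Be < B.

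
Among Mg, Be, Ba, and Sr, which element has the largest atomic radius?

Ba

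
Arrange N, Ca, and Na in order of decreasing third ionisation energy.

Na > Ca > N

Consider each +2 ion: N²⁺ still has 3 valence electrons; Ca²⁺ is the bare [Ar] core; Na²⁺ is already 1 electron into the core.
Breaking into a closed-shell core is much more expensive than removing a leftover valence electron — Ca and Na have the largest IE_3 here.
Tabulated IE_3 (kJ/mol): N 4578, Ca 4912, Na 6910.
So the third ionization energies run N < Ca < Na.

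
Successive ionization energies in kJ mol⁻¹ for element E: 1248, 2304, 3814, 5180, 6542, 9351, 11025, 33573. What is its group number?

Look for the largest jump between consecutive ionization energies: IE8/IE7 ≈ 3.0, far larger than any earlier ratio.
That jump marks the point where a core electron is being removed. So the atom has 7 valence electrons.
A main-group element with 7 valence electrons is in group 17.

Group 17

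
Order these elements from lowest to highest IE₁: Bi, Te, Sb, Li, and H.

Li < Bi < Sb < Te < H

H is in period 1, group 1; Li is in period 2, group 1; Sb is in period 5, group 15; Te is in period 5, group 16; Bi is in period 6, group 15.
Across a period the outer electron is held more tightly (higher IE₁); down a group it sits in a higher shell, more shielded, and comes off more easily.
Here both period and group differ, so the two effects have to be weighed against each other.
Bi > Li: the two effects oppose for this pair; the across-period effect wins (703 vs 520 kJ/mol).
Sb > Bi: Sb sits above Bi in group 15, so the down-group effect alone puts Sb higher.
Te > Sb: both are in period 5; the period trend gives Te the larger value.
H > Te: the two effects oppose for this pair; the down-group effect wins (1312 vs 869 kJ/mol).
For reference (kJ/mol): H 1312, Li 520, Sb 831, Te 869, Bi 703.
So from lowest to highest: Li < Bi < Sb < Te < H.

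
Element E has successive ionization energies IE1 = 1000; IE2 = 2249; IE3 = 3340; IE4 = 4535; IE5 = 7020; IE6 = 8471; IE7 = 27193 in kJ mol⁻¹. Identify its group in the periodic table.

Group 16

Look for the largest jump between consecutive ionization energies: IE7/IE6 ≈ 3.2, far larger than any earlier ratio.
That jump marks the point where a core electron is being removed. So the atom has 6 valence electrons.
A main-group element with 6 valence electrons is in group 16.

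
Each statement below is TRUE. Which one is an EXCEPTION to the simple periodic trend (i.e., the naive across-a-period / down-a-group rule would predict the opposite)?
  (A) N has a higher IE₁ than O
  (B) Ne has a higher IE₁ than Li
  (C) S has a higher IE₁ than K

The general trend: IE₁ increases across a period and decreases down a group.
(A) N (period 2, group 15) vs O (period 2, group 16): the stated order contradicts the simple trend.
(B) Ne (period 2, group 18) vs Li (period 2, group 1): the stated order agrees with the simple trend.
(C) S (period 3, group 16) vs K (period 4, group 1): the stated order agrees with the simple trend.
The exception is (A): pairing an electron in O's 2p⁴ costs repulsion energy, so O ionizes more easily than half-filled N (2p³).

(A)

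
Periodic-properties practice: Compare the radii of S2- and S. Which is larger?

Forming S2- adds 2 electrons to S. More electron–electron repulsion in the same shell, with unchanged nuclear charge, lets the cloud expand.
An anion is larger than its parent atom: S2- > S.

S2-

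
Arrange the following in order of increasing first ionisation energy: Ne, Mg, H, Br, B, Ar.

Mg < B < Br < H < Ar < Ne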